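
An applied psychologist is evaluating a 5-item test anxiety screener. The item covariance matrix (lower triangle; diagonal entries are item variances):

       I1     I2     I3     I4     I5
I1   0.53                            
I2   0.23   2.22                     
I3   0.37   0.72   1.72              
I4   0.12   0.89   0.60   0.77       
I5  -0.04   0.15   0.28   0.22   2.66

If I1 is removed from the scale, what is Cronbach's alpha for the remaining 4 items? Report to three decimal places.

α = 0.583

Remaining items: I2, I3, I4, I5 (k = 4).
ΣVar(i) = 2.22 + 1.72 + 0.77 + 2.66 = 7.37
σ²_T = 7.37 + 2 × 2.86 = 13.09
α (item deleted) = (4/3)·(1 − 7.37/13.09) = 0.583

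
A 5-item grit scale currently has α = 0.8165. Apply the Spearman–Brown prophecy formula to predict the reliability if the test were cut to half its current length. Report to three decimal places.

Length factor m = 1/2
α' = m·α / (1 − (1−m)·α)
   = 1/2 × 0.8165 / (1 − (1 − 1/2) × 0.8165)
   = 0.4083 / 0.5917 = 0.690

predicted reliability = 0.690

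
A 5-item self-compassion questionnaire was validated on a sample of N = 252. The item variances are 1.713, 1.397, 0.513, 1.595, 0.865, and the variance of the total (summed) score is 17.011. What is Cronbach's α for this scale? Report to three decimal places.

ΣVar(i) = 1.713 + 1.397 + 0.513 + 1.595 + 0.865 = 6.083
α = (k/(k−1))·(1 − ΣVar(i)/total variance) = (5/4)·(1 − 6.083/17.011) = 0.803

Cronbach's α = 0.803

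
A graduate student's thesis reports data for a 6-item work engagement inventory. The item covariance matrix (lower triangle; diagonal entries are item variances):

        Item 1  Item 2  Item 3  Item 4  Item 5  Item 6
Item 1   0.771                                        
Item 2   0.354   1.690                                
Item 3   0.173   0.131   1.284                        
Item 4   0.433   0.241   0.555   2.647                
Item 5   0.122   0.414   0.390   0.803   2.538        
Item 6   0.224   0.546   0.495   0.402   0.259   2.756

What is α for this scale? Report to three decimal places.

α = 0.584

ΣVar(i) = 0.771 + 1.690 + 1.284 + 2.647 + 2.538 + 2.756 = 11.686
Sum of off-diagonal covariances = 5.542
Var(T) = 11.686 + 2 × 5.542 = 22.770
α = (k/(k−1))·(1 − ΣVar(i)/Var(T)) = (6/5)·(1 − 11.686/22.770) = 0.584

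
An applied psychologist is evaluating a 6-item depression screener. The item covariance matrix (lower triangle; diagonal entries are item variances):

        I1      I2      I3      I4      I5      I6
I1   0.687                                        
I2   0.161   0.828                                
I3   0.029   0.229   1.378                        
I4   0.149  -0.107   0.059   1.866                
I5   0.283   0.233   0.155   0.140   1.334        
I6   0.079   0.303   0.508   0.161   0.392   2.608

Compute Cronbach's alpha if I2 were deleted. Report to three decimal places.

Cronbach's alpha = 0.415

Remaining items: I1, I3, I4, I5, I6 (k = 5).
Σσᵢ² = 0.687 + 1.378 + 1.866 + 1.334 + 2.608 = 7.873
σ²_total = 7.873 + 2 × 1.955 = 11.783
α (item deleted) = (5/4)·(1 − 7.873/11.783) = 0.415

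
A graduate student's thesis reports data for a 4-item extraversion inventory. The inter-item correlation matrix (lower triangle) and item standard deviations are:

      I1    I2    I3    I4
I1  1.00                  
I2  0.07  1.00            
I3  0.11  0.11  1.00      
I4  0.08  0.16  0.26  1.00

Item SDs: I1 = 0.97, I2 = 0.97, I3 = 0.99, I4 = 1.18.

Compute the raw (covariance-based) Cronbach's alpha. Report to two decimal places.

Cronbach's alpha = 0.38

Σσ²ᵢ = 0.97² + 0.97² + 0.99² + 1.18² = 4.2543
Covariances σ_ij = r_ij · s_i · s_j:
  σ(I1,I2) = 0.07 × 0.97 × 0.97 = 0.0659
  σ(I1,I3) = 0.11 × 0.97 × 0.99 = 0.1056
  σ(I1,I4) = 0.08 × 0.97 × 1.18 = 0.0916
  σ(I2,I3) = 0.11 × 0.97 × 0.99 = 0.1056
  σ(I2,I4) = 0.16 × 0.97 × 1.18 = 0.1831
  σ(I3,I4) = 0.26 × 0.99 × 1.18 = 0.3037
σ²_T = Σσ²ᵢ + 2·Σσ_ij = 4.2543 + 2 × 0.8555 = 5.9653
α = (4/3)·(1 − 4.2543/5.9653) = 0.38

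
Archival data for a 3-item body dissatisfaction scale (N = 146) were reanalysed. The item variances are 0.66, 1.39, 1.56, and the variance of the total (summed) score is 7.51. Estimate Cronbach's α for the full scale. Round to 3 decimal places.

sum of item variances = 0.66 + 1.39 + 1.56 = 3.61
α = (k/(k−1))·(1 − sum of item variances/σ²_total) = (3/2)·(1 − 3.61/7.51) = 0.779

Cronbach's α = 0.779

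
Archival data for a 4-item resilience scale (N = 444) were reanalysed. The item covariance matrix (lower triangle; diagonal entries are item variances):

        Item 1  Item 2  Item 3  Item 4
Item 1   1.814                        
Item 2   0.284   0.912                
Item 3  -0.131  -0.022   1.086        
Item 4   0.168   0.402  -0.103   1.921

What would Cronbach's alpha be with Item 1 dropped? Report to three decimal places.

Remaining items: Item 2, Item 3, Item 4 (k = 3).
ΣVar(i) = 0.912 + 1.086 + 1.921 = 3.919
σ²_T = 3.919 + 2 × 0.277 = 4.473
α (item deleted) = (3/2)·(1 − 3.919/4.473) = 0.186

Cronbach's alpha = 0.186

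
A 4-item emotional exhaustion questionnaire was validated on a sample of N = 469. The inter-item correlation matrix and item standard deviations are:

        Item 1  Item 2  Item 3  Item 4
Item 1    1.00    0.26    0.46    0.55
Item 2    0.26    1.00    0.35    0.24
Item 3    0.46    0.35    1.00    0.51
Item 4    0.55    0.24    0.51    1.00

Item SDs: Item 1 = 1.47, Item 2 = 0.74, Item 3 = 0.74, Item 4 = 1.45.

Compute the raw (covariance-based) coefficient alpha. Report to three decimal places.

coefficient alpha = 0.699

Σσ²ᵢ = 1.47² + 0.74² + 0.74² + 1.45² = 5.3586
Covariances σ_ij = r_ij · s_i · s_j:
  σ(Item 1,Item 2) = 0.26 × 1.47 × 0.74 = 0.2828
  σ(Item 1,Item 3) = 0.46 × 1.47 × 0.74 = 0.5004
  σ(Item 1,Item 4) = 0.55 × 1.47 × 1.45 = 1.1723
  σ(Item 2,Item 3) = 0.35 × 0.74 × 0.74 = 0.1917
  σ(Item 2,Item 4) = 0.24 × 0.74 × 1.45 = 0.2575
  σ(Item 3,Item 4) = 0.51 × 0.74 × 1.45 = 0.5472
σ²_T = Σσ²ᵢ + 2·Σσ_ij = 5.3586 + 2 × 2.9519 = 11.2624
α = (4/3)·(1 − 5.3586/11.2624) = 0.699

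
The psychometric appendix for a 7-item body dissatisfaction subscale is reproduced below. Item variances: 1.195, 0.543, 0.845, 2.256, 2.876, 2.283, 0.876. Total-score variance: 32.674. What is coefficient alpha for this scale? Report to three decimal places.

Σσ²ᵢ = 1.195 + 0.543 + 0.845 + 2.256 + 2.876 + 2.283 + 0.876 = 10.874
α = (k/(k−1))·(1 − Σσ²ᵢ/σ²_T) = (7/6)·(1 − 10.874/32.674) = 0.778

α = 0.778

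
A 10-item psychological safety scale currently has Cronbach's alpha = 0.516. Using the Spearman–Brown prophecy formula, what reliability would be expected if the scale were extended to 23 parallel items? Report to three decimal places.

predicted reliability = 0.710

Length factor m = 23/10 = 2.3000
α' = m·α / (1 + (m−1)·α)
   = 23/10 × 0.516 / (1 + (23/10 − 1) × 0.516)
   = 1.1868 / 1.6708 = 0.710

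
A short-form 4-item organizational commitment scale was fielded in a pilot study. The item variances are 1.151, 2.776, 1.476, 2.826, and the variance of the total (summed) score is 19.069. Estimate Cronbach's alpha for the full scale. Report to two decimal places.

ΣVar(i) = 1.151 + 2.776 + 1.476 + 2.826 = 8.229
α = (k/(k−1))·(1 − ΣVar(i)/total variance) = (4/3)·(1 − 8.229/19.069) = 0.76

Cronbach's alpha = 0.76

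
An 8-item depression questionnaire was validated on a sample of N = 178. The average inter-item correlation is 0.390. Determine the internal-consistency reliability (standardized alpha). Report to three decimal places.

α = 0.836

Standardized α = k·r̄ / (1 + (k−1)·r̄) = 8 × 0.390 / (1 + 7 × 0.390)
  = 3.1200 / 3.7300 = 0.836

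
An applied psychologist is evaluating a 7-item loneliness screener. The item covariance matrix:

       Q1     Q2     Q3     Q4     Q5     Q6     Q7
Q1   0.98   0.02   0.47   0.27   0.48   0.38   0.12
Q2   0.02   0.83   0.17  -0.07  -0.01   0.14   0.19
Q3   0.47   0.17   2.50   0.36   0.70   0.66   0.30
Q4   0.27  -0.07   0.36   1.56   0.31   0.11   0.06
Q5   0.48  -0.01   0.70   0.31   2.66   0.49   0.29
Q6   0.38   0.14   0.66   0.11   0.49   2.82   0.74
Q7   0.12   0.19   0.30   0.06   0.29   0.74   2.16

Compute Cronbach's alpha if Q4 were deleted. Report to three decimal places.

Cronbach's alpha = 0.555

Remaining items: Q1, Q2, Q3, Q5, Q6, Q7 (k = 6).
Σσᵢ² = 0.98 + 0.83 + 2.50 + 2.66 + 2.82 + 2.16 = 11.95
total variance = 11.95 + 2 × 5.14 = 22.23
α (item deleted) = (6/5)·(1 − 11.95/22.23) = 0.555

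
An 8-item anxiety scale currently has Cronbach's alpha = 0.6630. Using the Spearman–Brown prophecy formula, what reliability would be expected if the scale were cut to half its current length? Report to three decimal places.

predicted reliability = 0.496

Length factor m = 1/2
α' = m·α / (1 − (1−m)·α)
   = 1/2 × 0.6630 / (1 − (1 − 1/2) × 0.6630)
   = 0.3315 / 0.6685 = 0.496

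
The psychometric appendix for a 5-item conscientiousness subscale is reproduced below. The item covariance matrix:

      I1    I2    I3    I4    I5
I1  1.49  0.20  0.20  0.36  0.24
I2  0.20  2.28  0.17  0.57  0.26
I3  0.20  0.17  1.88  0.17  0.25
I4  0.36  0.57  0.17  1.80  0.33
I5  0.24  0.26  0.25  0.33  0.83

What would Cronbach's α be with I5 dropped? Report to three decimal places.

Remaining items: I1, I2, I3, I4 (k = 4).
Σσ²ᵢ = 1.49 + 2.28 + 1.88 + 1.80 = 7.45
Var(T) = 7.45 + 2 × 1.67 = 10.79
α (item deleted) = (4/3)·(1 − 7.45/10.79) = 0.413

Cronbach's α = 0.413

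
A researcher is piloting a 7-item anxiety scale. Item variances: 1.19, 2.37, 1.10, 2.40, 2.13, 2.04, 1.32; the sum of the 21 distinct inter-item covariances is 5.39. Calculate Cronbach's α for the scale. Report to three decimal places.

Cronbach's α = 0.539

Σσ²ᵢ = 1.19 + 2.37 + 1.10 + 2.40 + 2.13 + 2.04 + 1.32 = 12.55
Sum of distinct covariances = 5.39
Var(T) = Σσ²ᵢ + 2·Σcov = 12.55 + 2 × 5.39 = 23.33
α = (7/6)·(1 − 12.55/23.33) = 0.539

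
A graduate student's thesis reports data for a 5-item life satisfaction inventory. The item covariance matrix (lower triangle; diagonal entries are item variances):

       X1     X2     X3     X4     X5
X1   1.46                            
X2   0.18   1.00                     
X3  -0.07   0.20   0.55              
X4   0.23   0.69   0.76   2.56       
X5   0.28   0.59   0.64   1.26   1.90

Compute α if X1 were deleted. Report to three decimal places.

Remaining items: X2, X3, X4, X5 (k = 4).
Σσ²ᵢ = 1.00 + 0.55 + 2.56 + 1.90 = 6.01
total variance = 6.01 + 2 × 4.14 = 14.29
α (item deleted) = (4/3)·(1 − 6.01/14.29) = 0.773

α = 0.773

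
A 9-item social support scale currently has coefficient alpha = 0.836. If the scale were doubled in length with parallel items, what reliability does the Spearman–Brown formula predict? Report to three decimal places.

Length factor m = 2
α' = m·α / (1 + (m−1)·α)
   = 2 × 0.836 / (1 + (2 − 1) × 0.836)
   = 1.6720 / 1.8360 = 0.911

predicted reliability = 0.911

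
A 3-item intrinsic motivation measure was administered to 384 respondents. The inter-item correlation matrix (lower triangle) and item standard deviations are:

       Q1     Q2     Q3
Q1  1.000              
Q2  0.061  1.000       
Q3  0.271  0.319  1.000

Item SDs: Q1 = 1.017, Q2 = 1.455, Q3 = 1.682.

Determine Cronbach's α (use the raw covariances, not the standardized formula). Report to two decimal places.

Cronbach's α = 0.46

Σσ²ᵢ = 1.017² + 1.455² + 1.682² = 5.9804
Covariances σ_ij = r_ij · s_i · s_j:
  σ(Q1,Q2) = 0.061 × 1.017 × 1.455 = 0.0903
  σ(Q1,Q3) = 0.271 × 1.017 × 1.682 = 0.4636
  σ(Q2,Q3) = 0.319 × 1.455 × 1.682 = 0.7807
σ²_T = Σσ²ᵢ + 2·Σσ_ij = 5.9804 + 2 × 1.3346 = 8.6496
α = (3/2)·(1 − 5.9804/8.6496) = 0.46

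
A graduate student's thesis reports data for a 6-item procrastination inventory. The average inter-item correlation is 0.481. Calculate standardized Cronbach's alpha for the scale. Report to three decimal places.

standardized Cronbach's alpha = 0.848

Standardized α = k·r̄ / (1 + (k−1)·r̄) = 6 × 0.481 / (1 + 5 × 0.481)
  = 2.8860 / 3.4050 = 0.848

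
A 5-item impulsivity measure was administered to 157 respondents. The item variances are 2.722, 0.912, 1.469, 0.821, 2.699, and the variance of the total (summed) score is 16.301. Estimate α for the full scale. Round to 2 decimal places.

α = 0.59

Σσᵢ² = 2.722 + 0.912 + 1.469 + 0.821 + 2.699 = 8.623
α = (k/(k−1))·(1 − Σσᵢ²/total variance) = (5/4)·(1 − 8.623/16.301) = 0.59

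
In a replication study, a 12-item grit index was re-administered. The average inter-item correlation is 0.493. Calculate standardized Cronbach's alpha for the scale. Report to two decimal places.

α = 0.92

Standardized α = k·r̄ / (1 + (k−1)·r̄) = 12 × 0.493 / (1 + 11 × 0.493)
  = 5.9160 / 6.4230 = 0.92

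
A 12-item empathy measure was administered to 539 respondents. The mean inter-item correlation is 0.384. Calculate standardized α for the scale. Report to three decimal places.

Standardized α = k·r̄ / (1 + (k−1)·r̄) = 12 × 0.384 / (1 + 11 × 0.384)
  = 4.6080 / 5.2240 = 0.882

standardized α = 0.882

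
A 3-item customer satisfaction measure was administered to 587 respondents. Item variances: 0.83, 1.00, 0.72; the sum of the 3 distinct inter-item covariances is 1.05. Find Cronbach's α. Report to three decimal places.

Σσ²ᵢ = 0.83 + 1.00 + 0.72 = 2.55
Sum of distinct covariances = 1.05
Var(T) = Σσ²ᵢ + 2·Σcov = 2.55 + 2 × 1.05 = 4.65
α = (3/2)·(1 − 2.55/4.65) = 0.677

α = 0.677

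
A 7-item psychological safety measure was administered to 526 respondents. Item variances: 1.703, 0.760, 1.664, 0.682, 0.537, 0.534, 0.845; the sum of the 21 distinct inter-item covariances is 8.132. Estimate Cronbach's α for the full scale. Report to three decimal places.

α = 0.825

Σσ²ᵢ = 1.703 + 0.760 + 1.664 + 0.682 + 0.537 + 0.534 + 0.845 = 6.725
Sum of distinct covariances = 8.132
total variance = Σσ²ᵢ + 2·Σcov = 6.725 + 2 × 8.132 = 22.989
α = (7/6)·(1 − 6.725/22.989) = 0.825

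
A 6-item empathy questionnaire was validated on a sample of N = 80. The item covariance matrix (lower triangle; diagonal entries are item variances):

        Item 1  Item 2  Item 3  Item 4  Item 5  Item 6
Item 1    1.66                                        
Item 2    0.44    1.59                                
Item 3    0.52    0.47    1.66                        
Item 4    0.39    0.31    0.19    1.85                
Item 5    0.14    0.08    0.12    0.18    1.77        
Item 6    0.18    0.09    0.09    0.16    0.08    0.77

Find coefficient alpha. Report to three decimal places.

coefficient alpha = 0.510

sum of item variances = 1.66 + 1.59 + 1.66 + 1.85 + 1.77 + 0.77 = 9.30
Σ_{i<j} σ_ij = 3.44
Var(T) = 9.30 + 2 × 3.44 = 16.18
α = (k/(k−1))·(1 − sum of item variances/Var(T)) = (6/5)·(1 − 9.30/16.18) = 0.510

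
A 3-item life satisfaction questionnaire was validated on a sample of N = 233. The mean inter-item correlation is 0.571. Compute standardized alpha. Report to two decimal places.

α = 0.80

Standardized α = k·r̄ / (1 + (k−1)·r̄) = 3 × 0.571 / (1 + 2 × 0.571)
  = 1.7130 / 2.1420 = 0.80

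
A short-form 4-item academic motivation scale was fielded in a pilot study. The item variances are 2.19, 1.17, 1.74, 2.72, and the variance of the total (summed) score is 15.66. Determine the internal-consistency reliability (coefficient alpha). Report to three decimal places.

Σσ²ᵢ = 2.19 + 1.17 + 1.74 + 2.72 = 7.82
α = (k/(k−1))·(1 − Σσ²ᵢ/σ²_T) = (4/3)·(1 − 7.82/15.66) = 0.668

coefficient alpha = 0.668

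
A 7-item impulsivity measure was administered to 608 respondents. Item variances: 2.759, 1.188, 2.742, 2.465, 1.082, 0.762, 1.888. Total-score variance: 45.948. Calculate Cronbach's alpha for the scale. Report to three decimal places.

ΣVar(i) = 2.759 + 1.188 + 2.742 + 2.465 + 1.082 + 0.762 + 1.888 = 12.886
α = (k/(k−1))·(1 − ΣVar(i)/σ²_total) = (7/6)·(1 − 12.886/45.948) = 0.839

Cronbach's alpha = 0.839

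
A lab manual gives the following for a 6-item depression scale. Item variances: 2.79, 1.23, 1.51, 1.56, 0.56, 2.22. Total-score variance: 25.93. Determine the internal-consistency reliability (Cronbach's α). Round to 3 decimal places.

α = 0.743

Σσ²ᵢ = 2.79 + 1.23 + 1.51 + 1.56 + 0.56 + 2.22 = 9.87
α = (k/(k−1))·(1 − Σσ²ᵢ/σ²_T) = (6/5)·(1 − 9.87/25.93) = 0.743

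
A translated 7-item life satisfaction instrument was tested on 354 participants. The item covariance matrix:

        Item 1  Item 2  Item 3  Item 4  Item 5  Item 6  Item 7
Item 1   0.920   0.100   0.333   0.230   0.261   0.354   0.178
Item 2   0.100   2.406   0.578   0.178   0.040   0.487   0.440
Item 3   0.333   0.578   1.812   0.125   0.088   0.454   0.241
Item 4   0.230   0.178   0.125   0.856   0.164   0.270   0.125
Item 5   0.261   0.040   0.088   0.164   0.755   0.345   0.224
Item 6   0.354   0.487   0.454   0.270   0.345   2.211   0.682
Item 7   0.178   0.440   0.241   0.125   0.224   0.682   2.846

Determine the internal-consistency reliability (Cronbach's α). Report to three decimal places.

α = 0.583

Σσᵢ² = 0.920 + 2.406 + 1.812 + 0.856 + 0.755 + 2.211 + 2.846 = 11.806
Sum of off-diagonal covariances = 5.897
σ²_T = 11.806 + 2 × 5.897 = 23.600
α = (k/(k−1))·(1 − Σσᵢ²/σ²_T) = (7/6)·(1 − 11.806/23.600) = 0.583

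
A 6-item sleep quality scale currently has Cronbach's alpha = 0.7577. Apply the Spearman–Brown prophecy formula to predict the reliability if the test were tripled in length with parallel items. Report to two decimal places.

predicted reliability = 0.90

Length factor m = 3
α' = m·α / (1 + (m−1)·α)
   = 3 × 0.7577 / (1 + (3 − 1) × 0.7577)
   = 2.2731 / 2.5154 = 0.90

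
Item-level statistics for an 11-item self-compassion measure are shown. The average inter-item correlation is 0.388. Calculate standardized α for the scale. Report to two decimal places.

Standardized α = k·r̄ / (1 + (k−1)·r̄) = 11 × 0.388 / (1 + 10 × 0.388)
  = 4.2680 / 4.8800 = 0.87

α = 0.87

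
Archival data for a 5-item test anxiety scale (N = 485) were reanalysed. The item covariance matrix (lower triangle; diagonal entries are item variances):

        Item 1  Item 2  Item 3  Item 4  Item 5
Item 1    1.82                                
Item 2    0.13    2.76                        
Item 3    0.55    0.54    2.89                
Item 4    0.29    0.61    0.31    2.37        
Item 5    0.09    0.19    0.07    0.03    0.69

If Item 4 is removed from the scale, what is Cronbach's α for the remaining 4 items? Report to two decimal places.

Remaining items: Item 1, Item 2, Item 3, Item 5 (k = 4).
sum of item variances = 1.82 + 2.76 + 2.89 + 0.69 = 8.16
Var(T) = 8.16 + 2 × 1.57 = 11.30
α (item deleted) = (4/3)·(1 − 8.16/11.30) = 0.37

α = 0.37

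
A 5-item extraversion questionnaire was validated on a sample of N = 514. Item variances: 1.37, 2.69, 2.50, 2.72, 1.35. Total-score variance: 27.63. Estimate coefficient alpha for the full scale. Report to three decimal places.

Σσᵢ² = 1.37 + 2.69 + 2.50 + 2.72 + 1.35 = 10.63
α = (k/(k−1))·(1 − Σσᵢ²/Var(T)) = (5/4)·(1 − 10.63/27.63) = 0.769

α = 0.769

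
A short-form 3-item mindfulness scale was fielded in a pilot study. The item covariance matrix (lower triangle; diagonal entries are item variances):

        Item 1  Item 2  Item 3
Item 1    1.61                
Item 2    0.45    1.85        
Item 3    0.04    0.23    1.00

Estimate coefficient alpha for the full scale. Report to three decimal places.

sum of item variances = 1.61 + 1.85 + 1.00 = 4.46
Sum of the distinct covariances = 0.72
σ²_T = 4.46 + 2 × 0.72 = 5.90
α = (k/(k−1))·(1 − sum of item variances/σ²_T) = (3/2)·(1 − 4.46/5.90) = 0.366

α = 0.366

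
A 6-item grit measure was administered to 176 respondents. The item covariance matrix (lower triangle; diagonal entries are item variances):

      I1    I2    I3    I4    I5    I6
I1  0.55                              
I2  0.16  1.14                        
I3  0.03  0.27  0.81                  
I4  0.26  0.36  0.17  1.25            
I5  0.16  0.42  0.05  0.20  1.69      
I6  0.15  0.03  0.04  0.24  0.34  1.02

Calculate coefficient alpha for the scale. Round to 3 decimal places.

α = 0.566

sum of item variances = 0.55 + 1.14 + 0.81 + 1.25 + 1.69 + 1.02 = 6.46
Sum of the distinct covariances = 2.88
σ²_total = 6.46 + 2 × 2.88 = 12.22
α = (k/(k−1))·(1 − sum of item variances/σ²_total) = (6/5)·(1 − 6.46/12.22) = 0.566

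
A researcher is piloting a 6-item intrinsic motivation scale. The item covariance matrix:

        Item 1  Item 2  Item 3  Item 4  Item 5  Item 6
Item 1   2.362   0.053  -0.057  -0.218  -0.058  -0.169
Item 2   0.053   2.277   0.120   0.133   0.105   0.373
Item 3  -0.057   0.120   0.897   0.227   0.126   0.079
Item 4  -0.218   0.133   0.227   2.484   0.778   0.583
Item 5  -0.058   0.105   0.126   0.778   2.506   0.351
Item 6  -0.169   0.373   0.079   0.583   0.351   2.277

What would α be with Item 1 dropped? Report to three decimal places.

Remaining items: Item 2, Item 3, Item 4, Item 5, Item 6 (k = 5).
sum of item variances = 2.277 + 0.897 + 2.484 + 2.506 + 2.277 = 10.441
Var(T) = 10.441 + 2 × 2.875 = 16.191
α (item deleted) = (5/4)·(1 − 10.441/16.191) = 0.444

α = 0.444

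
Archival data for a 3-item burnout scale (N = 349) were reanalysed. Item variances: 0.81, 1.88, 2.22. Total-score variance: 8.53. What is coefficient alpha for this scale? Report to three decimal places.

α = 0.637

sum of item variances = 0.81 + 1.88 + 2.22 = 4.91
α = (k/(k−1))·(1 − sum of item variances/σ²_total) = (3/2)·(1 − 4.91/8.53) = 0.637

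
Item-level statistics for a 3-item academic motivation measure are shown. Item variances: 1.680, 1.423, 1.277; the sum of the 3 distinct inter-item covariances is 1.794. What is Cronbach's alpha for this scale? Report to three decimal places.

ΣVar(i) = 1.680 + 1.423 + 1.277 = 4.380
Sum of distinct covariances = 1.794
σ²_total = ΣVar(i) + 2·Σcov = 4.380 + 2 × 1.794 = 7.968
α = (3/2)·(1 − 4.380/7.968) = 0.675

Cronbach's alpha = 0.675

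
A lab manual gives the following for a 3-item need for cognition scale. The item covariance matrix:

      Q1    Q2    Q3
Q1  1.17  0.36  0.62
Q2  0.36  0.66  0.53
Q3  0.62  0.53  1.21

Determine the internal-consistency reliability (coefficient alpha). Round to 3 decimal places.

Σσᵢ² = 1.17 + 0.66 + 1.21 = 3.04
Σ_{i<j} σ_ij = 1.51
σ²_total = 3.04 + 2 × 1.51 = 6.06
α = (k/(k−1))·(1 − Σσᵢ²/σ²_total) = (3/2)·(1 − 3.04/6.06) = 0.748

coefficient alpha = 0.748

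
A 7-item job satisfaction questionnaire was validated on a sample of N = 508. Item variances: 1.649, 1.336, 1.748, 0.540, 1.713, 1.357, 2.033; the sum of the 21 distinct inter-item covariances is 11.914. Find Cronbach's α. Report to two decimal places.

α = 0.81

sum of item variances = 1.649 + 1.336 + 1.748 + 0.540 + 1.713 + 1.357 + 2.033 = 10.376
Sum of distinct covariances = 11.914
σ²_total = sum of item variances + 2·Σcov = 10.376 + 2 × 11.914 = 34.204
α = (7/6)·(1 − 10.376/34.204) = 0.81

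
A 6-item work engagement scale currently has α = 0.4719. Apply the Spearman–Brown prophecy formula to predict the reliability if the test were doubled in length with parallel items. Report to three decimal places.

Length factor m = 2
α' = m·α / (1 + (m−1)·α)
   = 2 × 0.4719 / (1 + (2 − 1) × 0.4719)
   = 0.9438 / 1.4719 = 0.641

predicted reliability = 0.641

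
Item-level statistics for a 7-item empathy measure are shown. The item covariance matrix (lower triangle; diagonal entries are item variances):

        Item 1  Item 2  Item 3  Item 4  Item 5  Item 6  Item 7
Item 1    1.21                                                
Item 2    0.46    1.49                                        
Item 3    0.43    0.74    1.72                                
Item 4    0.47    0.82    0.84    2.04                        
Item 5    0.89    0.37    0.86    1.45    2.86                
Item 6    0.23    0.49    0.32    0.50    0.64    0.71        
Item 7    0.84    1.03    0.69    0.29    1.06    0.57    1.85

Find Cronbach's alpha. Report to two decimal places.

Cronbach's alpha = 0.82

Σσ²ᵢ = 1.21 + 1.49 + 1.72 + 2.04 + 2.86 + 0.71 + 1.85 = 11.88
Sum of off-diagonal covariances = 13.99
Var(T) = 11.88 + 2 × 13.99 = 39.86
α = (k/(k−1))·(1 − Σσ²ᵢ/Var(T)) = (7/6)·(1 − 11.88/39.86) = 0.82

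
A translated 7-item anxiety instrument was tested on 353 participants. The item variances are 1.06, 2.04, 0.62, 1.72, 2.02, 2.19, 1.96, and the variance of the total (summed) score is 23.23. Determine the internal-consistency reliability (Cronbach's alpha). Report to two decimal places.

Σσ²ᵢ = 1.06 + 2.04 + 0.62 + 1.72 + 2.02 + 2.19 + 1.96 = 11.61
α = (k/(k−1))·(1 − Σσ²ᵢ/total variance) = (7/6)·(1 − 11.61/23.23) = 0.58

Cronbach's alpha = 0.58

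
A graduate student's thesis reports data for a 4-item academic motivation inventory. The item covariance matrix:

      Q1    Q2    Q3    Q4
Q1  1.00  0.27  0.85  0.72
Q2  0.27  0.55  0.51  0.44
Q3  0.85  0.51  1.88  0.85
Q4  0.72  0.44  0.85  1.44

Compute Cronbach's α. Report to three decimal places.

Σσᵢ² = 1.00 + 0.55 + 1.88 + 1.44 = 4.87
Σ_{i<j} σ_ij = 3.64
σ²_T = 4.87 + 2 × 3.64 = 12.15
α = (k/(k−1))·(1 − Σσᵢ²/σ²_T) = (4/3)·(1 − 4.87/12.15) = 0.799

α = 0.799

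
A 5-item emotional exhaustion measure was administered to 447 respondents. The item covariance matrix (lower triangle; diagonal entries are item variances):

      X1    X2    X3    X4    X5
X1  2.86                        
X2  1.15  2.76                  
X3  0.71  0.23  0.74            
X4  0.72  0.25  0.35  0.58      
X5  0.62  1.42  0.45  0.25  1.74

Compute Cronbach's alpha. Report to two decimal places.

ΣVar(i) = 2.86 + 2.76 + 0.74 + 0.58 + 1.74 = 8.68
Sum of off-diagonal covariances = 6.15
total variance = 8.68 + 2 × 6.15 = 20.98
α = (k/(k−1))·(1 − ΣVar(i)/total variance) = (5/4)·(1 − 8.68/20.98) = 0.73

Cronbach's alpha = 0.73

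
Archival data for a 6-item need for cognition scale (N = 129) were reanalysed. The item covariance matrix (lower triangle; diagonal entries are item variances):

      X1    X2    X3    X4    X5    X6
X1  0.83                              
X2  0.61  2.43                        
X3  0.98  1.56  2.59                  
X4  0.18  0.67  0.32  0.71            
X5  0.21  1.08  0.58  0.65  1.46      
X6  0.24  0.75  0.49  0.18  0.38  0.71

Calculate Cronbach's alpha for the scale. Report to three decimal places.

sum of item variances = 0.83 + 2.43 + 2.59 + 0.71 + 1.46 + 0.71 = 8.73
Sum of off-diagonal covariances = 8.88
total variance = 8.73 + 2 × 8.88 = 26.49
α = (k/(k−1))·(1 − sum of item variances/total variance) = (6/5)·(1 − 8.73/26.49) = 0.805

Cronbach's alpha = 0.805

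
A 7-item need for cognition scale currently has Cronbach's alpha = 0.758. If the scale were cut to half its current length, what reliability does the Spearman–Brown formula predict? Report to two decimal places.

predicted reliability = 0.61

Length factor m = 1/2
α' = m·α / (1 − (1−m)·α)
   = 1/2 × 0.758 / (1 − (1 − 1/2) × 0.758)
   = 0.3790 / 0.6210 = 0.61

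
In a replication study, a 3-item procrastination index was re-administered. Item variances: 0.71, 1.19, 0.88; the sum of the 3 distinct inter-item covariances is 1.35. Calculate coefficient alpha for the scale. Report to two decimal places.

coefficient alpha = 0.74

Σσ²ᵢ = 0.71 + 1.19 + 0.88 = 2.78
Sum of distinct covariances = 1.35
σ²_total = Σσ²ᵢ + 2·Σcov = 2.78 + 2 × 1.35 = 5.48
α = (3/2)·(1 − 2.78/5.48) = 0.74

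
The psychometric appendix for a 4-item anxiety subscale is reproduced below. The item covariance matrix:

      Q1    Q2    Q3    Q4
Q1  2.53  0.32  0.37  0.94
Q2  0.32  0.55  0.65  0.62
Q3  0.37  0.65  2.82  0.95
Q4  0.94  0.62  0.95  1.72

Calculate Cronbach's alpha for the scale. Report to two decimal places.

sum of item variances = 2.53 + 0.55 + 2.82 + 1.72 = 7.62
Sum of off-diagonal covariances = 3.85
σ²_total = 7.62 + 2 × 3.85 = 15.32
α = (k/(k−1))·(1 − sum of item variances/σ²_total) = (4/3)·(1 − 7.62/15.32) = 0.67

Cronbach's alpha = 0.67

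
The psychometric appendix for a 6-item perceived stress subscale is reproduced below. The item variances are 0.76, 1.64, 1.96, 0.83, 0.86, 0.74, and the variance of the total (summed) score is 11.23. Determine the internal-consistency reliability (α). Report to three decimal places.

sum of item variances = 0.76 + 1.64 + 1.96 + 0.83 + 0.86 + 0.74 = 6.79
α = (k/(k−1))·(1 − sum of item variances/σ²_total) = (6/5)·(1 − 6.79/11.23) = 0.474

α = 0.474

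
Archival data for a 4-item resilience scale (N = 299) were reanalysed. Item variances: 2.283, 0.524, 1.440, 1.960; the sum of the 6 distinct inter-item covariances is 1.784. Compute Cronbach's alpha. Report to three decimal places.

Cronbach's alpha = 0.487

Σσᵢ² = 2.283 + 0.524 + 1.440 + 1.960 = 6.207
Sum of distinct covariances = 1.784
σ²_T = Σσᵢ² + 2·Σcov = 6.207 + 2 × 1.784 = 9.775
α = (4/3)·(1 − 6.207/9.775) = 0.487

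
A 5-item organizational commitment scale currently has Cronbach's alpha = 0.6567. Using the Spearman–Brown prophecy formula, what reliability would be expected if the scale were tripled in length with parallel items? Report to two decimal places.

Length factor m = 3
α' = m·α / (1 + (m−1)·α)
   = 3 × 0.6567 / (1 + (3 − 1) × 0.6567)
   = 1.9701 / 2.3134 = 0.85

predicted reliability = 0.85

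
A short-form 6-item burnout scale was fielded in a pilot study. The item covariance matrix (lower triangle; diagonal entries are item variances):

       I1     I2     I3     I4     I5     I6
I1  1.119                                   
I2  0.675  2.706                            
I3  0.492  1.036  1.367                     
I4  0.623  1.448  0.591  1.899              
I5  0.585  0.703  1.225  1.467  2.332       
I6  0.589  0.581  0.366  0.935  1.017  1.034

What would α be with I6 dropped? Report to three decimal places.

Remaining items: I1, I2, I3, I4, I5 (k = 5).
sum of item variances = 1.119 + 2.706 + 1.367 + 1.899 + 2.332 = 9.423
σ²_T = 9.423 + 2 × 8.845 = 27.113
α (item deleted) = (5/4)·(1 − 9.423/27.113) = 0.816

α = 0.816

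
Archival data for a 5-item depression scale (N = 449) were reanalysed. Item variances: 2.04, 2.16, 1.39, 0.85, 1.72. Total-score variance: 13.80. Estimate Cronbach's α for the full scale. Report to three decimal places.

sum of item variances = 2.04 + 2.16 + 1.39 + 0.85 + 1.72 = 8.16
α = (k/(k−1))·(1 − sum of item variances/σ²_total) = (5/4)·(1 − 8.16/13.80) = 0.511

Cronbach's α = 0.511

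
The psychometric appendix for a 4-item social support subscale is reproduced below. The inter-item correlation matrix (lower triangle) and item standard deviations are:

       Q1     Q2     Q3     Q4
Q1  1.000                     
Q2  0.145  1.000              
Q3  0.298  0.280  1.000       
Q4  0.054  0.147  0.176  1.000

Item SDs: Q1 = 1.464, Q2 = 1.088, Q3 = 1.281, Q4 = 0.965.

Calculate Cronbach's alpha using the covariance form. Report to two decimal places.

Σσ²ᵢ = 1.464² + 1.088² + 1.281² + 0.965² = 5.8992
Covariances σ_ij = r_ij · s_i · s_j:
  σ(Q1,Q2) = 0.145 × 1.464 × 1.088 = 0.2310
  σ(Q1,Q3) = 0.298 × 1.464 × 1.281 = 0.5589
  σ(Q1,Q4) = 0.054 × 1.464 × 0.965 = 0.0763
  σ(Q2,Q3) = 0.280 × 1.088 × 1.281 = 0.3902
  σ(Q2,Q4) = 0.147 × 1.088 × 0.965 = 0.1543
  σ(Q3,Q4) = 0.176 × 1.281 × 0.965 = 0.2176
σ²_T = Σσ²ᵢ + 2·Σσ_ij = 5.8992 + 2 × 1.6283 = 9.1558
α = (4/3)·(1 − 5.8992/9.1558) = 0.47

α = 0.47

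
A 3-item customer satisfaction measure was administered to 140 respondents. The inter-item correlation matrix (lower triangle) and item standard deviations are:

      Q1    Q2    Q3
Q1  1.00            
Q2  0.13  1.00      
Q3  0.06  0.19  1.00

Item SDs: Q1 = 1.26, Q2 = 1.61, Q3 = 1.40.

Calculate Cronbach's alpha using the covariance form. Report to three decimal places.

Σσ²ᵢ = 1.26² + 1.61² + 1.40² = 6.1397
Covariances σ_ij = r_ij · s_i · s_j:
  σ(Q1,Q2) = 0.13 × 1.26 × 1.61 = 0.2637
  σ(Q1,Q3) = 0.06 × 1.26 × 1.40 = 0.1058
  σ(Q2,Q3) = 0.19 × 1.61 × 1.40 = 0.4283
σ²_T = Σσ²ᵢ + 2·Σσ_ij = 6.1397 + 2 × 0.7978 = 7.7353
α = (3/2)·(1 − 6.1397/7.7353) = 0.309

Cronbach's alpha = 0.309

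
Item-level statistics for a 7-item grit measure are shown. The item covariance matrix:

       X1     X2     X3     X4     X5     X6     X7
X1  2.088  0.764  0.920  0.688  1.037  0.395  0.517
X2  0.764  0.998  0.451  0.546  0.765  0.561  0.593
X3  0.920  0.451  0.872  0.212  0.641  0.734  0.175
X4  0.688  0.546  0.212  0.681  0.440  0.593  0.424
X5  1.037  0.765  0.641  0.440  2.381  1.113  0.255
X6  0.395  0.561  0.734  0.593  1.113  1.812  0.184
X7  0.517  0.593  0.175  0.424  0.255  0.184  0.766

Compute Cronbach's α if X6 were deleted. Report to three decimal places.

Cronbach's α = 0.821

Remaining items: X1, X2, X3, X4, X5, X7 (k = 6).
Σσ²ᵢ = 2.088 + 0.998 + 0.872 + 0.681 + 2.381 + 0.766 = 7.786
σ²_T = 7.786 + 2 × 8.428 = 24.642
α (item deleted) = (6/5)·(1 − 7.786/24.642) = 0.821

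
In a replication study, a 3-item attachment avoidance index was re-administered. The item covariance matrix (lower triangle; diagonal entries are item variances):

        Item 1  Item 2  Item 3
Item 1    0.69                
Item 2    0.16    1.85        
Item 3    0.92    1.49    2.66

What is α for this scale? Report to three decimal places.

ΣVar(i) = 0.69 + 1.85 + 2.66 = 5.20
Σ_{i<j} σ_ij = 2.57
σ²_total = 5.20 + 2 × 2.57 = 10.34
α = (k/(k−1))·(1 − ΣVar(i)/σ²_total) = (3/2)·(1 − 5.20/10.34) = 0.746

α = 0.746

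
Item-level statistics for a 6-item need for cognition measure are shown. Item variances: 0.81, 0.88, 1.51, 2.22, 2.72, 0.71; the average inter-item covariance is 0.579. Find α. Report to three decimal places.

α = 0.795

Σσᵢ² = 0.81 + 0.88 + 1.51 + 2.22 + 2.72 + 0.71 = 8.85
Sum of the 15 distinct covariances = 15 × 0.579 = 8.685
Var(T) = Σσᵢ² + 2·Σcov = 8.85 + 2 × 8.685 = 26.220
α = (6/5)·(1 − 8.85/26.220) = 0.795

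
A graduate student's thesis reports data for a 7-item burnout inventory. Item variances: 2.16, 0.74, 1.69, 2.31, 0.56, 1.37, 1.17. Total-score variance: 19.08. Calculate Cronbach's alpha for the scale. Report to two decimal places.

Cronbach's alpha = 0.56

ΣVar(i) = 2.16 + 0.74 + 1.69 + 2.31 + 0.56 + 1.37 + 1.17 = 10.00
α = (k/(k−1))·(1 − ΣVar(i)/σ²_total) = (7/6)·(1 − 10.00/19.08) = 0.56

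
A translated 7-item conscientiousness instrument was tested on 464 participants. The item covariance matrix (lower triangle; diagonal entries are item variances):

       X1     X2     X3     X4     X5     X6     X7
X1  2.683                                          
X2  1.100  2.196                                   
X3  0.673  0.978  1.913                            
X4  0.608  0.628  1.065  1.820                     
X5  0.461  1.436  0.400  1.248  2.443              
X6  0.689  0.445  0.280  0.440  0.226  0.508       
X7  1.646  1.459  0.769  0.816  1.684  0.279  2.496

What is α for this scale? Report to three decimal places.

α = 0.830

ΣVar(i) = 2.683 + 2.196 + 1.913 + 1.820 + 2.443 + 0.508 + 2.496 = 14.059
Sum of the distinct covariances = 17.330
total variance = 14.059 + 2 × 17.330 = 48.719
α = (k/(k−1))·(1 − ΣVar(i)/total variance) = (7/6)·(1 − 14.059/48.719) = 0.830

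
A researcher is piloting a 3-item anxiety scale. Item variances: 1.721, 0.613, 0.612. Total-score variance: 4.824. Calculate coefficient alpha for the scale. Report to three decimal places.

coefficient alpha = 0.584

Σσ²ᵢ = 1.721 + 0.613 + 0.612 = 2.946
α = (k/(k−1))·(1 − Σσ²ᵢ/total variance) = (3/2)·(1 − 2.946/4.824) = 0.584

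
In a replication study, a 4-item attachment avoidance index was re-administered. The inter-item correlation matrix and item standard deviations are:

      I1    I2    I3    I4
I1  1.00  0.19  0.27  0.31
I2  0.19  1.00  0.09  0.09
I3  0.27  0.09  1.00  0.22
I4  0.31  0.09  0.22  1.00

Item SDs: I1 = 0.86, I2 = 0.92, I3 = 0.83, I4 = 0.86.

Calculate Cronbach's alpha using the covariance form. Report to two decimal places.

Σσ²ᵢ = 0.86² + 0.92² + 0.83² + 0.86² = 3.0145
Covariances σ_ij = r_ij · s_i · s_j:
  σ(I1,I2) = 0.19 × 0.86 × 0.92 = 0.1503
  σ(I1,I3) = 0.27 × 0.86 × 0.83 = 0.1927
  σ(I1,I4) = 0.31 × 0.86 × 0.86 = 0.2293
  σ(I2,I3) = 0.09 × 0.92 × 0.83 = 0.0687
  σ(I2,I4) = 0.09 × 0.92 × 0.86 = 0.0712
  σ(I3,I4) = 0.22 × 0.83 × 0.86 = 0.1570
σ²_T = Σσ²ᵢ + 2·Σσ_ij = 3.0145 + 2 × 0.8692 = 4.7529
α = (4/3)·(1 − 3.0145/4.7529) = 0.49

α = 0.49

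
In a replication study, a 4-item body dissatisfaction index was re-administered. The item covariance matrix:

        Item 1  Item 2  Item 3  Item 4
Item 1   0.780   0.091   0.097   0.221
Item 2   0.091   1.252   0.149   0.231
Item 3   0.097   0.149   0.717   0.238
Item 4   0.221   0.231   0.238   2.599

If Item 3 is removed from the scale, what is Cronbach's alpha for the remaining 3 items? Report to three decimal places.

Remaining items: Item 1, Item 2, Item 4 (k = 3).
ΣVar(i) = 0.780 + 1.252 + 2.599 = 4.631
total variance = 4.631 + 2 × 0.543 = 5.717
α (item deleted) = (3/2)·(1 − 4.631/5.717) = 0.285

Cronbach's alpha = 0.285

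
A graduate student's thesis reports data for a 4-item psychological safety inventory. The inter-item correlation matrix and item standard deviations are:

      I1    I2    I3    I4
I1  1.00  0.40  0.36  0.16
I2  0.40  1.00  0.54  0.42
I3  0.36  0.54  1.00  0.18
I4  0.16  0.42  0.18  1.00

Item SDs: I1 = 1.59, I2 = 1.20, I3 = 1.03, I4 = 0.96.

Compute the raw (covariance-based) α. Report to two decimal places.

Σσ²ᵢ = 1.59² + 1.20² + 1.03² + 0.96² = 5.9506
Covariances σ_ij = r_ij · s_i · s_j:
  σ(I1,I2) = 0.40 × 1.59 × 1.20 = 0.7632
  σ(I1,I3) = 0.36 × 1.59 × 1.03 = 0.5896
  σ(I1,I4) = 0.16 × 1.59 × 0.96 = 0.2442
  σ(I2,I3) = 0.54 × 1.20 × 1.03 = 0.6674
  σ(I2,I4) = 0.42 × 1.20 × 0.96 = 0.4838
  σ(I3,I4) = 0.18 × 1.03 × 0.96 = 0.1780
σ²_T = Σσ²ᵢ + 2·Σσ_ij = 5.9506 + 2 × 2.9262 = 11.8030
α = (4/3)·(1 − 5.9506/11.8030) = 0.66

α = 0.66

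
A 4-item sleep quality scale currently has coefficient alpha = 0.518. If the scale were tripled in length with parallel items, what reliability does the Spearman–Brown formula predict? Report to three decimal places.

predicted reliability = 0.763

Length factor m = 3
α' = m·α / (1 + (m−1)·α)
   = 3 × 0.518 / (1 + (3 − 1) × 0.518)
   = 1.5540 / 2.0360 = 0.763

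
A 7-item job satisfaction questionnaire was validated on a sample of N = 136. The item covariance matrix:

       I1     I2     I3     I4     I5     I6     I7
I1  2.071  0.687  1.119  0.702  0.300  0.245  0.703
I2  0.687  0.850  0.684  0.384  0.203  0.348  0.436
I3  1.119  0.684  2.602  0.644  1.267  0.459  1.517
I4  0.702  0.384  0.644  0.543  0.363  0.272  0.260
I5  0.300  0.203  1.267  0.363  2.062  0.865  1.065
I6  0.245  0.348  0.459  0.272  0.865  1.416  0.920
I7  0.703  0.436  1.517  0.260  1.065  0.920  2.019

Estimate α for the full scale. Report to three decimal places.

sum of item variances = 2.071 + 0.850 + 2.602 + 0.543 + 2.062 + 1.416 + 2.019 = 11.563
Σ_{i<j} σ_ij = 13.443
σ²_total = 11.563 + 2 × 13.443 = 38.449
α = (k/(k−1))·(1 − sum of item variances/σ²_total) = (7/6)·(1 − 11.563/38.449) = 0.816

α = 0.816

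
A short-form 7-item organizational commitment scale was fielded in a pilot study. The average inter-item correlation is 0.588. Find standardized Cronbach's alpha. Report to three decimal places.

Standardized α = k·r̄ / (1 + (k−1)·r̄) = 7 × 0.588 / (1 + 6 × 0.588)
  = 4.1160 / 4.5280 = 0.909

standardized Cronbach's alpha = 0.909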